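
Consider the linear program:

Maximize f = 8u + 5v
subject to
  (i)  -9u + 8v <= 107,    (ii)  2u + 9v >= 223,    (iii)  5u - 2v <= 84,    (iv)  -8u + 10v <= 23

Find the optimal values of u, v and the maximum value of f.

u = 443/17, v = 787/34, maximum f = 11023/34

The binding constraints are 5u - 2v = 84 and -8u + 10v = 23.
Solving simultaneously gives u = 443/17, v = 787/34.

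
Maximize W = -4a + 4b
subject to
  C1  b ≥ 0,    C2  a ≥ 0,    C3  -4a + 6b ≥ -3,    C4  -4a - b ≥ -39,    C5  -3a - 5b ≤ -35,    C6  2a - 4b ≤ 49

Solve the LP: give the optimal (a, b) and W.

Corner points and W = -4a + 4b:
  (0, 39) → W = 156
  (0, 7) → W = 28
  (237/28, 36/7) → W = -93/7
  (225/38, 131/38) → W = -188/19

a = 0, b = 39, maximum W = 156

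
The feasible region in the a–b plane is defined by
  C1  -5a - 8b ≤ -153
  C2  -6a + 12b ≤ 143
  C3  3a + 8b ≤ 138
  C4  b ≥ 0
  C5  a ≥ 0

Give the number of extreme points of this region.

3

Pairwise boundary intersections that survive every other constraint:
  (15/2, 231/16)
  (153/5, 0)
  (46, 0)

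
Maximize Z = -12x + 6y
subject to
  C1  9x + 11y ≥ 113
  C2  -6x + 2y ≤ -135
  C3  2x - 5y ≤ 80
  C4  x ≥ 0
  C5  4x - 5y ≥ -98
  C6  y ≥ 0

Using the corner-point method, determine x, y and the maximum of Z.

Vertices and Z = -12x + 6y:
  (871/22, 564/11) → Z = -1842/11
  (45/2, 0) → Z = -270
  (40, 0) → Z = -480
The feasible region is unbounded (it extends along (5, 4), (5, 2)), but Z strictly decreases along every unbounded feasible direction, so there is no improving ray and the maximum is attained at a vertex.

At the optimal vertex, -6x + 2y = -135 and 4x - 5y = -98.
Solving simultaneously gives x = 871/22, y = 564/11.

x = 871/22, y = 564/11, maximum Z = -1842/11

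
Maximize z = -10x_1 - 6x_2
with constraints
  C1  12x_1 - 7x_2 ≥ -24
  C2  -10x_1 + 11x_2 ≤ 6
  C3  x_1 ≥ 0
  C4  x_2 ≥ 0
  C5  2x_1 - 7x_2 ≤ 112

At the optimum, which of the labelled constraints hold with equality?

C3 and C4

Feasible corners and z = -10x_1 - 6x_2:
  (0, 6/11) → z = -36/11
  (0, 0) → z = 0
  (56, 0) → z = -560
The feasible region is unbounded (it extends along (11, 10), (7, 2)), but z strictly decreases along every unbounded feasible direction, so there is no improving ray and the maximum is attained at a vertex.

The maximum is at (0, 0). Substituting into each constraint, equality holds for C3 and C4; the remaining constraints have slack.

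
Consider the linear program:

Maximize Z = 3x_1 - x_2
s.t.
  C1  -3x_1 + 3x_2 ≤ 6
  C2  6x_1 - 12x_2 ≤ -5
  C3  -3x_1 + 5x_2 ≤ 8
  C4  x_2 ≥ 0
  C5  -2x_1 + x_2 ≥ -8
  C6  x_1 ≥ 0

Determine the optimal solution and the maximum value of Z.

Extreme points and Z = 3x_1 - x_2:
  (101/18, 29/9) → Z = 245/18
  (0, 5/12) → Z = -5/12
  (48/7, 40/7) → Z = 104/7
  (0, 8/5) → Z = -8/5

x_1 = 48/7, x_2 = 40/7, maximum Z = 104/7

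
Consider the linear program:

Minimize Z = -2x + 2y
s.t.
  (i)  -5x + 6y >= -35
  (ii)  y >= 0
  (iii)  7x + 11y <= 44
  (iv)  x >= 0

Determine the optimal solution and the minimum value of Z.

Extreme points and Z = -2x + 2y:
  (44/7, 0) → Z = -88/7
  (0, 0) → Z = 0
  (0, 4) → Z = 8

At the optimal vertex, y = 0 and 7x + 11y = 44.
Solving simultaneously gives x = 44/7, y = 0.

x = 44/7, y = 0, minimum Z = -88/7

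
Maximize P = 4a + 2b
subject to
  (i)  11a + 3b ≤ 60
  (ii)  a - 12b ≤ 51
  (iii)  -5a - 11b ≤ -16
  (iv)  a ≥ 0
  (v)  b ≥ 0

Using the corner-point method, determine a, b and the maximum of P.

a = 0, b = 20, maximum P = 40

Feasible corners and P = 4a + 2b:
  (0, 20) → P = 40
  (60/11, 0) → P = 240/11
  (0, 16/11) → P = 32/11
  (16/5, 0) → P = 64/5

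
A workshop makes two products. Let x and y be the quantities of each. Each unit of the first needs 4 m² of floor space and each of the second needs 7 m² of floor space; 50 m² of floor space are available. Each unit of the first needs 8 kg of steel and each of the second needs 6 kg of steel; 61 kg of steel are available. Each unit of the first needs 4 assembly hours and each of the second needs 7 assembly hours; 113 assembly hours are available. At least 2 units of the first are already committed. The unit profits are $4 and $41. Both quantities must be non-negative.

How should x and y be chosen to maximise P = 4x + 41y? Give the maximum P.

x = 2, y = 6, maximum P = 254

Vertices and P = 4x + 41y:
  (61/8, 0) → P = 61/2
  (2, 0) → P = 8
  (127/32, 39/8) → P = 863/4
  (2, 6) → P = 254

The optimum lies where 4x + 7y = 50 and x = 2.
Solving simultaneously gives x = 2, y = 6.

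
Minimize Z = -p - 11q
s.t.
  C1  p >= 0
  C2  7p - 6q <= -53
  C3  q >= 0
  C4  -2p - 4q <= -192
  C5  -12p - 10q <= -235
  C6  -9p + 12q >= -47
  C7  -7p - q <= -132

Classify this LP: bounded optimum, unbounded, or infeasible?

From the feasible point (0, 132), moving in the direction (0, 1) keeps every constraint satisfied while Z decreases without bound.

unbounded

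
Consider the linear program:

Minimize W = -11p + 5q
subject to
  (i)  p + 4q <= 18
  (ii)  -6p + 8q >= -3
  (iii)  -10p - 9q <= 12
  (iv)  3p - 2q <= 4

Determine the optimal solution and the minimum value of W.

p = 26/7, q = 25/7, minimum W = -23

Vertices and W = -11p + 5q:
  (-210/31, 192/31) → W = 3270/31
  (26/7, 25/7) → W = -23
  (-69/134, -51/67) → W = 249/134
  (13/6, 5/4) → W = -211/12

The optimum lies where p + 4q = 18 and 3p - 2q = 4.
Solving simultaneously gives p = 26/7, q = 25/7.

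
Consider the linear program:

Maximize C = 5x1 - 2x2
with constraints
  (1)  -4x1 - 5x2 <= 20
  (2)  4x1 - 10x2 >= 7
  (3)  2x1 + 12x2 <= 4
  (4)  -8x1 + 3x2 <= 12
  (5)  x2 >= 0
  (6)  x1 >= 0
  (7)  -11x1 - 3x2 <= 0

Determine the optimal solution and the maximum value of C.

Extreme points and C = 5x1 - 2x2:
  (31/17, 1/34) → C = 154/17
  (7/4, 0) → C = 35/4
  (2, 0) → C = 10

The binding constraints are 2x1 + 12x2 = 4 and x2 = 0.
Solving simultaneously gives x1 = 2, x2 = 0.

x1 = 2, x2 = 0, maximum C = 10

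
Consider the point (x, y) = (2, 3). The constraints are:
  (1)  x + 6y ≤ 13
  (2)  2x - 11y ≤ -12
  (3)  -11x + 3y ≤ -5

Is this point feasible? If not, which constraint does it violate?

not feasible — violates (1)

Constraint (1): x + 6y = 20, which is not ≤ 13. All other constraints are satisfied.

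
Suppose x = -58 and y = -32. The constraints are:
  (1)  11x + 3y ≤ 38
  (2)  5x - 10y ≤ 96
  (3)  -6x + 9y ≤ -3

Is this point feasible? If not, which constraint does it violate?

not feasible — violates (3)

Constraint (3): -6x + 9y = 60, which is not ≤ -3. All other constraints are satisfied.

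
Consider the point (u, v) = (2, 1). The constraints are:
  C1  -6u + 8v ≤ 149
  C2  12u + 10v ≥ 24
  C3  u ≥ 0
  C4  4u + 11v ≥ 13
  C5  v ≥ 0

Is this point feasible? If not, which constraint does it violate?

feasible

C1: -4 ≤ 149 ✓
C2: 34 ≥ 24 ✓
C3: 2 ≥ 0 ✓
C4: 19 ≥ 13 ✓
C5: 1 ≥ 0 ✓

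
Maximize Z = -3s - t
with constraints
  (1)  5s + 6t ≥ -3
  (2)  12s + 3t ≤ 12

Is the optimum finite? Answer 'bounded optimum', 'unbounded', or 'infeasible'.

From the feasible point (27/19, -32/19), moving in the direction (-6, 5) keeps every constraint satisfied while Z increases without bound.

unbounded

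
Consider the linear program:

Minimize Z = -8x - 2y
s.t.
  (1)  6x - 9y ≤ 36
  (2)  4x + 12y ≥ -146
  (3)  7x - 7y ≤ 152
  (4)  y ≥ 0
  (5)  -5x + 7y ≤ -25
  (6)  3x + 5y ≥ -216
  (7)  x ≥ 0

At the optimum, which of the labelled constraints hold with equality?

Extreme points and Z = -8x - 2y:
  (372/7, 220/7) → Z = -488
  (6, 0) → Z = -48
  (127/2, 585/14) → Z = -4141/7
  (5, 0) → Z = -40

The minimum is at (127/2, 585/14). Substituting into each constraint, equality holds for (3) and (5); the remaining constraints have slack.

(3) and (5)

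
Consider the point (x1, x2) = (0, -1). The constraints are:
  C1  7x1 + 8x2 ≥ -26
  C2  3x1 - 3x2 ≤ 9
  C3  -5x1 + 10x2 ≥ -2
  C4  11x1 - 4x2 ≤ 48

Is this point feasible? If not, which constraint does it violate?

Constraint C3: -5x1 + 10x2 = -10, which is not ≥ -2. All other constraints are satisfied.

not feasible — violates C3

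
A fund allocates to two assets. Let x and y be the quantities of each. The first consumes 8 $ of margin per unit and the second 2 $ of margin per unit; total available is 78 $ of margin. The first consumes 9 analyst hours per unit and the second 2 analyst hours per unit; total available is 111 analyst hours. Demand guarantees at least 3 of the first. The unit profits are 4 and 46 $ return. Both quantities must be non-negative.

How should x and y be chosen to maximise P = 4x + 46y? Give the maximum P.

Feasible corners and P = 4x + 46y:
  (39/4, 0) → P = 39
  (3, 0) → P = 12
  (3, 27) → P = 1254

The binding constraints are 8x + 2y = 78 and x = 3.
Solving simultaneously gives x = 3, y = 27.

x = 3, y = 27, maximum P = 1254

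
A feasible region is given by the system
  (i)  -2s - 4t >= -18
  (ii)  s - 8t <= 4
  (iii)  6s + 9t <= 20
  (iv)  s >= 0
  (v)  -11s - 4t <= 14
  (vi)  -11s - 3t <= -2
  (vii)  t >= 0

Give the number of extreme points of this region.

4

Of the 21 pairwise boundary intersections, those satisfying every inequality are:
  (0, 20/9)
  (10/3, 0)
  (0, 2/3)
  (2/11, 0)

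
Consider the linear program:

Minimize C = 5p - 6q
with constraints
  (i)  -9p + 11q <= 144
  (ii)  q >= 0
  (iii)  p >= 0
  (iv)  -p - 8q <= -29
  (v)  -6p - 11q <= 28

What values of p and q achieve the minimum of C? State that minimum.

Vertices and C = 5p - 6q:
  (0, 144/11) → C = -864/11
  (29, 0) → C = 145
  (0, 29/8) → C = -87/4
The feasible region is unbounded (it extends along (11, 9), (1, 0)), but C strictly increases along every unbounded feasible direction, so there is no improving ray and the minimum is attained at a vertex.

The binding constraints are -9p + 11q = 144 and p = 0.
Solving simultaneously gives p = 0, q = 144/11.

p = 0, q = 144/11, minimum C = -864/11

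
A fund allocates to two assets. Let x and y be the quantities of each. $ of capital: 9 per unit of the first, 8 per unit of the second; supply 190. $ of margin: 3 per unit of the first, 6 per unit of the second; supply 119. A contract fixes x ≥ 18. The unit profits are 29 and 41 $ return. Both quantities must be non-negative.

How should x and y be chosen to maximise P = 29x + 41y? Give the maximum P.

Feasible corners and P = 29x + 41y:
  (190/9, 0) → P = 5510/9
  (18, 0) → P = 522
  (18, 7/2) → P = 1331/2

At the optimal vertex, 9x + 8y = 190 and x = 18.
Solving simultaneously gives x = 18, y = 7/2.

x = 18, y = 7/2, maximum P = 1331/2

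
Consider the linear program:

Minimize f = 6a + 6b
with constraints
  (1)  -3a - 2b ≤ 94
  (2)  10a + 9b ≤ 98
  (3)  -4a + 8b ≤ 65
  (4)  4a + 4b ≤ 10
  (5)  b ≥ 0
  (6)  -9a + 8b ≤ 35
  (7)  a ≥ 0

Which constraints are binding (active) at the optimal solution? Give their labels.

(5) and (7)

Feasible corners and f = 6a + 6b:
  (5/2, 0) → f = 15
  (0, 5/2) → f = 15
  (0, 0) → f = 0

The minimum is at (0, 0). Substituting into each constraint, equality holds for (5) and (7); the remaining constraints have slack.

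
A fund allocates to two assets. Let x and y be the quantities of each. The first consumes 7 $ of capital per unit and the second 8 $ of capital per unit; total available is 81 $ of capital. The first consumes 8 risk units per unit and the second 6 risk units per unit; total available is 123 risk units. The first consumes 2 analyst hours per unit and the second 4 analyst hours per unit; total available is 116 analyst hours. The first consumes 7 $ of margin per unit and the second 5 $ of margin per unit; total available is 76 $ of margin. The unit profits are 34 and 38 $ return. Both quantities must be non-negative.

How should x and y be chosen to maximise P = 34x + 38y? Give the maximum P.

x = 29/3, y = 5/3, maximum P = 392

At the optimal vertex, 7x + 8y = 81 and 7x + 5y = 76.
Solving simultaneously gives x = 29/3, y = 5/3.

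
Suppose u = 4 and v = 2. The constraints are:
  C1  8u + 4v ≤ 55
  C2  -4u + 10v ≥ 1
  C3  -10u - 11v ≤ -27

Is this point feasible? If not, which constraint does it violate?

C1: 40 ≤ 55 ✓
C2: 4 ≥ 1 ✓
C3: -62 ≤ -27 ✓

feasible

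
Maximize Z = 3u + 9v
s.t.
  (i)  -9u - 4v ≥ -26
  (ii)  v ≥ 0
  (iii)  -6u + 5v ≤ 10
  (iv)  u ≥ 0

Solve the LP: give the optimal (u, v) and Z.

Corner points and Z = 3u + 9v:
  (26/9, 0) → Z = 26/3
  (30/23, 82/23) → Z = 36
  (0, 0) → Z = 0
  (0, 2) → Z = 18

The optimum lies where -9u - 4v = -26 and -6u + 5v = 10.
Solving simultaneously gives u = 30/23, v = 82/23.

u = 30/23, v = 82/23, maximum Z = 36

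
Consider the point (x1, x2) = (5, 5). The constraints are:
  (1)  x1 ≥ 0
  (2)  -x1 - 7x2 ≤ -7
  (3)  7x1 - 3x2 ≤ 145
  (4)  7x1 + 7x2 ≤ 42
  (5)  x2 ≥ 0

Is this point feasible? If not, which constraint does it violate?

not feasible — violates (4)

Constraint (4): 7x1 + 7x2 = 70, which is not ≤ 42. All other constraints are satisfied.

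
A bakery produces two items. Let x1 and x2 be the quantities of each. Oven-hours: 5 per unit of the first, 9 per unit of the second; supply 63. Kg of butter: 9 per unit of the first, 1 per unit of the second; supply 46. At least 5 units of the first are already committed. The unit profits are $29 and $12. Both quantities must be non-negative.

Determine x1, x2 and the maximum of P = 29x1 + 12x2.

x1 = 5, x2 = 1, maximum P = 157

Vertices and P = 29x1 + 12x2:
  (46/9, 0) → P = 1334/9
  (5, 0) → P = 145
  (5, 1) → P = 157

The optimum lies where 9x1 + x2 = 46 and x1 = 5.
Solving simultaneously gives x1 = 5, x2 = 1.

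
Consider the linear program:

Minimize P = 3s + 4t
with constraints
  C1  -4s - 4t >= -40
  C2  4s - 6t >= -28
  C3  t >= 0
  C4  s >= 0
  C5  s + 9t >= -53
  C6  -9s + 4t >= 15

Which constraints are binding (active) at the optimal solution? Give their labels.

Corner points and P = 3s + 4t:
  (0, 14/3) → P = 56/3
  (11/19, 96/19) → P = 417/19
  (0, 15/4) → P = 15

The minimum is at (0, 15/4). Substituting into each constraint, equality holds for C4 and C6; the remaining constraints have slack.

C4 and C6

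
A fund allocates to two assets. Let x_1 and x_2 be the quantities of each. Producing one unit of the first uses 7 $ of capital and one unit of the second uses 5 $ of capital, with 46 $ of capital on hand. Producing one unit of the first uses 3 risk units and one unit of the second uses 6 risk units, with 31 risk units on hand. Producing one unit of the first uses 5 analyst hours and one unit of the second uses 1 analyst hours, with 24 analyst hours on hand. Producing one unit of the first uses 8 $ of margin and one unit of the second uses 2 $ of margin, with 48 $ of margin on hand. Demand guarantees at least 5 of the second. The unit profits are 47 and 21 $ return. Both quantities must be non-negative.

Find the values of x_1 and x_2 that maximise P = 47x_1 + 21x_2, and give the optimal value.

x_1 = 1/3, x_2 = 5, maximum P = 362/3

Vertices and P = 47x_1 + 21x_2:
  (0, 31/6) → P = 217/2
  (0, 5) → P = 105
  (1/3, 5) → P = 362/3

At the optimal vertex, 3x_1 + 6x_2 = 31 and x_2 = 5.
Solving simultaneously gives x_1 = 1/3, x_2 = 5.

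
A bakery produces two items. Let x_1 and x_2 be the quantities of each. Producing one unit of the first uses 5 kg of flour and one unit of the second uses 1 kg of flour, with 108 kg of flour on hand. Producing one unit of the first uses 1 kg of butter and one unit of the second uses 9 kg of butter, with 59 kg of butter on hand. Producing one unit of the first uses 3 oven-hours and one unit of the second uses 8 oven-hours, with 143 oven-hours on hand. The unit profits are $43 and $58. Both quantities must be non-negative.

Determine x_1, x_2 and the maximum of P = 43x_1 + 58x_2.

x_1 = 83/4, x_2 = 17/4, maximum P = 4555/4

Extreme points and P = 43x_1 + 58x_2:
  (0, 0) → P = 0
  (0, 59/9) → P = 3422/9
  (108/5, 0) → P = 4644/5
  (83/4, 17/4) → P = 4555/4

The binding constraints are 5x_1 + x_2 = 108 and x_1 + 9x_2 = 59.
Solving simultaneously gives x_1 = 83/4, x_2 = 17/4.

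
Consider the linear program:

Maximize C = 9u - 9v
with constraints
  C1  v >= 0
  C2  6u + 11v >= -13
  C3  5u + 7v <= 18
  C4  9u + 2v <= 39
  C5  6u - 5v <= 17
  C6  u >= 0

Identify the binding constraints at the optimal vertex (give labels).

C1 and C5

Feasible corners and C = 9u - 9v:
  (17/6, 0) → C = 51/2
  (0, 0) → C = 0
  (209/67, 23/67) → C = 1674/67
  (0, 18/7) → C = -162/7

The maximum is at (17/6, 0). Substituting into each constraint, equality holds for C1 and C5; the remaining constraints have slack.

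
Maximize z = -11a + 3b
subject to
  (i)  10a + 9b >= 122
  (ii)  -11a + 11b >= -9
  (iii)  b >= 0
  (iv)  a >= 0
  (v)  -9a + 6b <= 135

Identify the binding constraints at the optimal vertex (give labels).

Corner points and z = -11a + 3b:
  (1423/209, 1252/209) → z = -11897/209
  (0, 122/9) → z = 122/3
  (0, 45/2) → z = 135/2
The feasible region is unbounded (it extends along (2, 3), (1, 1)), but z strictly decreases along every unbounded feasible direction, so there is no improving ray and the maximum is attained at a vertex.

The maximum is at (0, 45/2). Substituting into each constraint, equality holds for (iv) and (v); the remaining constraints have slack.

(iv) and (v)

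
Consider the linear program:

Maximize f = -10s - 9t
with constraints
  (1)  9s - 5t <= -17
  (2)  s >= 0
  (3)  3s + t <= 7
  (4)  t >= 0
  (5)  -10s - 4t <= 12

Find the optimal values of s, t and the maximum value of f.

Vertices and f = -10s - 9t:
  (0, 17/5) → f = -153/5
  (3/4, 19/4) → f = -201/4
  (0, 7) → f = -63

At the optimal vertex, 9s - 5t = -17 and s = 0.
Solving simultaneously gives s = 0, t = 17/5.

s = 0, t = 17/5, maximum f = -153/5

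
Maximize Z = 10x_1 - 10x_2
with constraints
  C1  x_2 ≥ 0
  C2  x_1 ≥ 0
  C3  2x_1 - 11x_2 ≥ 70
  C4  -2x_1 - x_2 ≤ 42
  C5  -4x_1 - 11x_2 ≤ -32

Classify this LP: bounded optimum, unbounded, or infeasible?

unbounded

From the feasible point (35, 0), moving in the direction (11, 2) keeps every constraint satisfied while Z increases without bound.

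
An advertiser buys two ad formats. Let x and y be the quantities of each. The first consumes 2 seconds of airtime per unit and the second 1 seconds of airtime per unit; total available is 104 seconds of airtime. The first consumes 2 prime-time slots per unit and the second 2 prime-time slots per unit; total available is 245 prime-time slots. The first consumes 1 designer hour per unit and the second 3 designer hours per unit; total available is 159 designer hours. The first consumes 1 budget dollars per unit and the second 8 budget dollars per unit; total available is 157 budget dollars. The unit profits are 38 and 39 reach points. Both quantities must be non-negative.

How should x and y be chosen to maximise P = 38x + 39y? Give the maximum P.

Extreme points and P = 38x + 39y:
  (0, 0) → P = 0
  (0, 157/8) → P = 6123/8
  (52, 0) → P = 1976
  (45, 14) → P = 2256

x = 45, y = 14, maximum P = 2256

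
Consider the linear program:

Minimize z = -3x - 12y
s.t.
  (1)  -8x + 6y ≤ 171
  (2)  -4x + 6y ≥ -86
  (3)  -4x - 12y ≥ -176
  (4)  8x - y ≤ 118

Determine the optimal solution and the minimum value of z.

x = -83/10, y = 523/30, minimum z = -1843/10

Corner points and z = -3x - 12y:
  (-257/4, -343/6) → z = 3515/4
  (-83/10, 523/30) → z = -1843/10
  (311/22, -54/11) → z = 33/2
  (398/25, 234/25) → z = -4002/25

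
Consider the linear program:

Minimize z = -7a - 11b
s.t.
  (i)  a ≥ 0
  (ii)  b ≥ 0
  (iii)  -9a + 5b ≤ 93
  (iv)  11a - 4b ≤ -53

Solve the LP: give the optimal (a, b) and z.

Feasible corners and z = -7a - 11b:
  (0, 93/5) → z = -1023/5
  (0, 53/4) → z = -583/4
  (107/19, 546/19) → z = -6755/19

At the optimal vertex, -9a + 5b = 93 and 11a - 4b = -53.
Solving simultaneously gives a = 107/19, b = 546/19.

a = 107/19, b = 546/19, minimum z = -6755/19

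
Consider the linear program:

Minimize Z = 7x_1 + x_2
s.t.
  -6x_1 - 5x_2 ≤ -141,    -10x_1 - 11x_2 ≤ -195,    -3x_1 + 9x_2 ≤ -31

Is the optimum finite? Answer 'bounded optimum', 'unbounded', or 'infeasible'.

Corner points and Z = 7x_1 + x_2:
  (36, -15) → Z = 237
  (1424/69, 79/23) → Z = 10205/69
The feasible region has finitely many vertices and no improving ray; the minimum is 10205/69 at (1424/69, 79/23).

bounded optimum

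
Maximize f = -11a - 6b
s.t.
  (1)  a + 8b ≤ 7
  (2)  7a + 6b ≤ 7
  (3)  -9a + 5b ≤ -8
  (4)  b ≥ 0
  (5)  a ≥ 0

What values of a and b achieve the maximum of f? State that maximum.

Feasible corners and f = -11a - 6b:
  (83/89, 7/89) → f = -955/89
  (1, 0) → f = -11
  (8/9, 0) → f = -88/9

At the optimal vertex, -9a + 5b = -8 and b = 0.
Solving simultaneously gives a = 8/9, b = 0.

a = 8/9, b = 0, maximum f = -88/9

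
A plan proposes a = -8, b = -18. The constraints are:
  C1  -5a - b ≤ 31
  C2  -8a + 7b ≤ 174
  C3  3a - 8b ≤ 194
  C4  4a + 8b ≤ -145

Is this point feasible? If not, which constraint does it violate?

not feasible — violates C1

Constraint C1: -5a - b = 58, which is not ≤ 31. All other constraints are satisfied.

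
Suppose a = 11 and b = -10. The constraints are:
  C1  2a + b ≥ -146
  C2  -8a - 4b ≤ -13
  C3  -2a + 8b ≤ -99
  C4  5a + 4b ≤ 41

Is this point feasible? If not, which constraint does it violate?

C1: 12 ≥ -146 ✓
C2: -48 ≤ -13 ✓
C3: -102 ≤ -99 ✓
C4: 15 ≤ 41 ✓

feasible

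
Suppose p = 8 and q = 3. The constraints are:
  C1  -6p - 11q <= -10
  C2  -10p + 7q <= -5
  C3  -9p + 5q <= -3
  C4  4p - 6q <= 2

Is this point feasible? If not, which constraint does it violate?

Constraint C4: 4p - 6q = 14, which is not ≤ 2. All other constraints are satisfied.

not feasible — violates C4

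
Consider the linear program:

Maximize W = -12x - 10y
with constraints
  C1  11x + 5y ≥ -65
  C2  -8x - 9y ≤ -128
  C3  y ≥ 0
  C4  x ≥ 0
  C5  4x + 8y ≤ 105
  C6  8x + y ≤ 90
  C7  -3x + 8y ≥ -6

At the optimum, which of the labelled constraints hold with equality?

Extreme points and W = -12x - 10y:
  (79/28, 82/7) → W = -151
  (341/32, 19/4) → W = -1403/8
  (41/4, 8) → W = -203

The maximum is at (79/28, 82/7). Substituting into each constraint, equality holds for C2 and C5; the remaining constraints have slack.

C2 and C5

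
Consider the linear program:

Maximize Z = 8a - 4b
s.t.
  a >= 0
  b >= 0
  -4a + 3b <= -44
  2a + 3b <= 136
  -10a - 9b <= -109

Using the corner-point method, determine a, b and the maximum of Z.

At the optimal vertex, b = 0 and 2a + 3b = 136.
Solving simultaneously gives a = 68, b = 0.

a = 68, b = 0, maximum Z = 544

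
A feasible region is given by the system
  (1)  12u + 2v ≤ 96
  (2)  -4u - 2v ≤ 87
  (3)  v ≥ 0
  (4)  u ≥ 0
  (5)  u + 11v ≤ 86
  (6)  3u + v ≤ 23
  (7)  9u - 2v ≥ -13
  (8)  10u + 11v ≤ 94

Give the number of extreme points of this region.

6

Intersecting each pair of boundary lines and keeping only the points that satisfy every inequality leaves:
  (0, 0)
  (23/3, 0)
  (0, 13/2)
  (29/101, 787/101)
  (8/9, 766/99)
  (159/23, 52/23)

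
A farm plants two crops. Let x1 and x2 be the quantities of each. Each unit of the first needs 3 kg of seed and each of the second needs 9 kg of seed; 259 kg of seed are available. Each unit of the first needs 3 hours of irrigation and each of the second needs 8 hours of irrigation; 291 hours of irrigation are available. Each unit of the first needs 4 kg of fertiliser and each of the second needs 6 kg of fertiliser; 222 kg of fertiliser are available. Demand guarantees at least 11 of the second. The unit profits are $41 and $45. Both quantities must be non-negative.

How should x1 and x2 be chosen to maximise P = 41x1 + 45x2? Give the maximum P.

Corner points and P = 41x1 + 45x2:
  (0, 259/9) → P = 1295
  (0, 11) → P = 495
  (74/3, 185/9) → P = 5809/3
  (39, 11) → P = 2094

The binding constraints are 4x1 + 6x2 = 222 and x2 = 11.
Solving simultaneously gives x1 = 39, x2 = 11.

x1 = 39, x2 = 11, maximum P = 2094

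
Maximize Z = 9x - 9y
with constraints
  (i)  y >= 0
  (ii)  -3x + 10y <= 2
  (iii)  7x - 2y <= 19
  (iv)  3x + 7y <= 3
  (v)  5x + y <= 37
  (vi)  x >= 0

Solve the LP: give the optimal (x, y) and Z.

Feasible corners and Z = 9x - 9y:
  (1, 0) → Z = 9
  (0, 0) → Z = 0
  (16/51, 5/17) → Z = 3/17
  (0, 1/5) → Z = -9/5

The binding constraints are y = 0 and 3x + 7y = 3.
Solving simultaneously gives x = 1, y = 0.

x = 1, y = 0, maximum Z = 9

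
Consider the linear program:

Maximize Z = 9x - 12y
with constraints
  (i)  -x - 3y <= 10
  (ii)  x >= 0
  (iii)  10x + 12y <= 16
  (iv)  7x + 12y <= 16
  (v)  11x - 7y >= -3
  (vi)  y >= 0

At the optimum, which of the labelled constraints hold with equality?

Corner points and Z = 9x - 12y:
  (0, 3/7) → Z = -36/7
  (0, 0) → Z = 0
  (38/101, 103/101) → Z = -894/101
  (8/5, 0) → Z = 72/5

The maximum is at (8/5, 0). Substituting into each constraint, equality holds for (iii) and (vi); the remaining constraints have slack.

(iii) and (vi)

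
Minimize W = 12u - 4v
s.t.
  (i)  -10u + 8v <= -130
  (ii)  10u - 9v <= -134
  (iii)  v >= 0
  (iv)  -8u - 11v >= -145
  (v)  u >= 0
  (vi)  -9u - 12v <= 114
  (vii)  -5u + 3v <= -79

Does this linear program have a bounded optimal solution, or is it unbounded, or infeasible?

The boundaries -10u + 8v = -130 and 10u - 9v = -134 meet at (1121/5, 264), but that point violates -8u - 11v ≥ -145. Every candidate vertex is excluded by some other constraint, so the feasible region is empty.

infeasible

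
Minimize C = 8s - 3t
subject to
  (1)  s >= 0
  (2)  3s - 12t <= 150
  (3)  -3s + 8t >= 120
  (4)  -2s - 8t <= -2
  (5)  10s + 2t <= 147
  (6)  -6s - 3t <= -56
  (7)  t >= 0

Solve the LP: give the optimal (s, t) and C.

Feasible corners and C = 8s - 3t:
  (0, 147/2) → C = -441/2
  (0, 56/3) → C = -56
  (468/43, 1641/86) → C = 2565/86
  (88/57, 296/19) → C = -1960/57

At the optimal vertex, s = 0 and 10s + 2t = 147.
Solving simultaneously gives s = 0, t = 147/2.

s = 0, t = 147/2, minimum C = -441/2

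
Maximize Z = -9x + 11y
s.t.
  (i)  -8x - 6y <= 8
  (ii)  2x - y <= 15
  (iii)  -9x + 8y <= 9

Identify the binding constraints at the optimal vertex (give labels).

Feasible corners and Z = -9x + 11y:
  (41/10, -34/5) → Z = -1117/10
  (-1, 0) → Z = 9
  (129/7, 153/7) → Z = 522/7

The maximum is at (129/7, 153/7). Substituting into each constraint, equality holds for (ii) and (iii); the remaining constraints have slack.

(ii) and (iii)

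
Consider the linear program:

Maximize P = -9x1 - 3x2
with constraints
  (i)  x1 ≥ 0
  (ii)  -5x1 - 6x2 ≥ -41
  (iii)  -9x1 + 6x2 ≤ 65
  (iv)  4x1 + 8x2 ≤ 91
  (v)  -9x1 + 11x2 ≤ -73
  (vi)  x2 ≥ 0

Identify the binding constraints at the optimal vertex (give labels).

Extreme points and P = -9x1 - 3x2:
  (889/109, 4/109) → P = -8013/109
  (41/5, 0) → P = -369/5
  (73/9, 0) → P = -73

The maximum is at (73/9, 0). Substituting into each constraint, equality holds for (v) and (vi); the remaining constraints have slack.

(v) and (vi)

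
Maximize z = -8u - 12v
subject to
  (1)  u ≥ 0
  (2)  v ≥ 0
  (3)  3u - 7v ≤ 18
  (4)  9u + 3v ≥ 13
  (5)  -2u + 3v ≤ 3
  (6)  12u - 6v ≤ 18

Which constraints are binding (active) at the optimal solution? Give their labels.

(2) and (4)

Corner points and z = -8u - 12v:
  (13/9, 0) → z = -104/9
  (3/2, 0) → z = -12
  (10/11, 53/33) → z = -292/11
  (3, 3) → z = -60

The maximum is at (13/9, 0). Substituting into each constraint, equality holds for (2) and (4); the remaining constraints have slack.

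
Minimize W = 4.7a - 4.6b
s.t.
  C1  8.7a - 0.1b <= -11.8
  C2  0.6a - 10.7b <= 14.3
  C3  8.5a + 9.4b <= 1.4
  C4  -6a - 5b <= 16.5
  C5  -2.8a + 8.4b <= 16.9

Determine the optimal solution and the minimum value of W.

Vertices and W = 4.7a - 4.6b:
  (-12769/9303, -4383/3101) → W = 673/13290
  (-11078/8263, 11248/8263) → W = -519037/41315
  (-2101/1344, -319/224) → W = -1529/1920
  (-7355/4886, 14757/9772) → W = -171274/12215
  (-97/28, 6/7) → W = -809/40

The binding constraints are -6a - 5b = 16.5 and -2.8a + 8.4b = 16.9.
Solving simultaneously gives a = -97/28, b = 6/7.

a = -97/28, b = 6/7, minimum W = -809/40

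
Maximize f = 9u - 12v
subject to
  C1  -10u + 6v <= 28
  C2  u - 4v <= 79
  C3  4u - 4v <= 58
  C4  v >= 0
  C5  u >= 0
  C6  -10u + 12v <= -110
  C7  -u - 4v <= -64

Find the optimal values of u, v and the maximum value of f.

Vertices and f = 9u - 12v:
  (32, 35/2) → f = 78
  (122/5, 99/10) → f = 504/5
  (302/13, 265/26) → f = 1128/13

The optimum lies where 4u - 4v = 58 and -u - 4v = -64.
Solving simultaneously gives u = 122/5, v = 99/10.

u = 122/5, v = 99/10, maximum f = 504/5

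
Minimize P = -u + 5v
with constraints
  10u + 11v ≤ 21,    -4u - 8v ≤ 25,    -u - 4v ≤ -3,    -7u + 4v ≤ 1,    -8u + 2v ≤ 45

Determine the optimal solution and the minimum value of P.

Extreme points and P = -u + 5v:
  (51/29, 9/29) → P = -6/29
  (73/117, 157/117) → P = 712/117
  (1/4, 11/16) → P = 51/16

The optimum lies where 10u + 11v = 21 and -u - 4v = -3.
Solving simultaneously gives u = 51/29, v = 9/29.

u = 51/29, v = 9/29, minimum P = -6/29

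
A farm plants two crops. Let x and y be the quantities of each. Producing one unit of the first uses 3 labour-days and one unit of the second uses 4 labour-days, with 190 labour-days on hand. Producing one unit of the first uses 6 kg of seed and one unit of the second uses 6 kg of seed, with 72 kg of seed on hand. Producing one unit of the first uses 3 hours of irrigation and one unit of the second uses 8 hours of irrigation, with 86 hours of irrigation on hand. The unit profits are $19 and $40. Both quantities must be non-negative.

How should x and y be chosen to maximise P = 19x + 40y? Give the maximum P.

Vertices and P = 19x + 40y:
  (0, 0) → P = 0
  (0, 43/4) → P = 430
  (12, 0) → P = 228
  (2, 10) → P = 438

x = 2, y = 10, maximum P = 438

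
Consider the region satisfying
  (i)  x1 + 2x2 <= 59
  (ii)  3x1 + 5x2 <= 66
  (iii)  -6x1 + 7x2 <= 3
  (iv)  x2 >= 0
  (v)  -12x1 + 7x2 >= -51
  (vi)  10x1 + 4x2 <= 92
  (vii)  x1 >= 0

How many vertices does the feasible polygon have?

5

Pairwise boundary intersections that survive every other constraint:
  (316/47, 291/47)
  (0, 3/7)
  (17/4, 0)
  (0, 0)
  (424/59, 297/59)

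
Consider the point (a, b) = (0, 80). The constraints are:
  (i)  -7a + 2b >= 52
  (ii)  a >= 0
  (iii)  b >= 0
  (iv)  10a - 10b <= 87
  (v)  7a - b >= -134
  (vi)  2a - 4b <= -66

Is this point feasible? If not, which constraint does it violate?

feasible

(i): 160 ≥ 52 ✓
(ii): 0 ≥ 0 ✓
(iii): 80 ≥ 0 ✓
(iv): -800 ≤ 87 ✓
(v): -80 ≥ -134 ✓
(vi): -320 ≤ -66 ✓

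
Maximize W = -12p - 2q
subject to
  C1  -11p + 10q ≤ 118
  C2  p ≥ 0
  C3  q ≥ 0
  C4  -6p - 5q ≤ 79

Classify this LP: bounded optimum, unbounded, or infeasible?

Vertices and W = -12p - 2q:
  (0, 59/5) → W = -118/5
  (0, 0) → W = 0
The feasible region has finitely many vertices and no improving ray; the maximum is 0 at (0, 0).

bounded optimum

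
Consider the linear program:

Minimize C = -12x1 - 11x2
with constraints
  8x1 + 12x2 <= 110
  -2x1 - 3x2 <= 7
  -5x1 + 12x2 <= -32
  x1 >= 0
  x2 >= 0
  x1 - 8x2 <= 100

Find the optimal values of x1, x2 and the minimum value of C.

x1 = 55/4, x2 = 0, minimum C = -165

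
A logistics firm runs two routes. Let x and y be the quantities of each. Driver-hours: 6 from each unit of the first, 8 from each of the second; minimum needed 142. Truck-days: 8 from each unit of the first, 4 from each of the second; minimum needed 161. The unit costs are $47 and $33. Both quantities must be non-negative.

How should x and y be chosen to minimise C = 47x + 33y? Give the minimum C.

x = 18, y = 17/4, minimum C = 3945/4

Vertices and C = 47x + 33y:
  (0, 161/4) → C = 5313/4
  (71/3, 0) → C = 3337/3
  (18, 17/4) → C = 3945/4
The feasible region is unbounded (it extends along (0, 1), (1, 0)), but C strictly increases along every unbounded feasible direction, so there is no improving ray and the minimum is attained at a vertex.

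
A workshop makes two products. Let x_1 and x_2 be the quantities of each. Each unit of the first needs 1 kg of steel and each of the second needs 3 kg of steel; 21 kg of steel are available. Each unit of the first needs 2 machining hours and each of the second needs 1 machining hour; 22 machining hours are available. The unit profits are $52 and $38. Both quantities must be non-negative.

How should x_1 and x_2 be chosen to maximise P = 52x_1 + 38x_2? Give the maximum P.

Feasible corners and P = 52x_1 + 38x_2:
  (0, 0) → P = 0
  (0, 7) → P = 266
  (11, 0) → P = 572
  (9, 4) → P = 620

x_1 = 9, x_2 = 4, maximum P = 620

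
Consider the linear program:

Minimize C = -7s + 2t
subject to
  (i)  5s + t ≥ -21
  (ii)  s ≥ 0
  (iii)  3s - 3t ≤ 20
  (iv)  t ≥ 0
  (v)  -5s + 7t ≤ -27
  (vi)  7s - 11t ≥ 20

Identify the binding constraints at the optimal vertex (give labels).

Corner points and C = -7s + 2t:
  (20/3, 0) → C = -140/3
  (59/6, 19/6) → C = -125/2
  (27/5, 0) → C = -189/5

The minimum is at (59/6, 19/6). Substituting into each constraint, equality holds for (iii) and (v); the remaining constraints have slack.

(iii) and (v)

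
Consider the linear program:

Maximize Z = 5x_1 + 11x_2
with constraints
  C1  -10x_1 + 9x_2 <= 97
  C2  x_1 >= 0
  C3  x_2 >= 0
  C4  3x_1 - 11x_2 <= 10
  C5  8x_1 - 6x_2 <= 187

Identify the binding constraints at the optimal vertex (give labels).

Feasible corners and Z = 5x_1 + 11x_2:
  (0, 97/9) → Z = 1067/9
  (755/4, 441/2) → Z = 13477/4
  (0, 0) → Z = 0
  (10/3, 0) → Z = 50/3
  (1997/70, 481/70) → Z = 7638/35

The maximum is at (755/4, 441/2). Substituting into each constraint, equality holds for C1 and C5; the remaining constraints have slack.

C1 and C5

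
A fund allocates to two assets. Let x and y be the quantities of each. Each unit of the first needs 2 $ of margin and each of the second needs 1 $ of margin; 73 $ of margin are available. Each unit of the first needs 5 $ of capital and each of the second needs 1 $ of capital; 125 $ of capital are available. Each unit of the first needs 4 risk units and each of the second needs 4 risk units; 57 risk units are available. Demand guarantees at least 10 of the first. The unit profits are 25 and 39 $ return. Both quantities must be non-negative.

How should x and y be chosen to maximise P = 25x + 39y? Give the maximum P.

x = 10, y = 17/4, maximum P = 1663/4

Corner points and P = 25x + 39y:
  (57/4, 0) → P = 1425/4
  (10, 0) → P = 250
  (10, 17/4) → P = 1663/4

At the optimal vertex, 4x + 4y = 57 and x = 10.
Solving simultaneously gives x = 10, y = 17/4.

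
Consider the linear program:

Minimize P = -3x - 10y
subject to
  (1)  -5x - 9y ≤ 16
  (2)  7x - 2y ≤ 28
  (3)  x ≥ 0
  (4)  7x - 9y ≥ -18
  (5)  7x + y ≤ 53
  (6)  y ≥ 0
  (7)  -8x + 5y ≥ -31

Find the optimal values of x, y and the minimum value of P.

x = 288/49, y = 46/7, minimum P = -4084/49

Corner points and P = -3x - 10y:
  (288/49, 46/7) → P = -4084/49
  (78/19, 7/19) → P = -16
  (0, 2) → P = -20
  (0, 0) → P = 0
  (31/8, 0) → P = -93/8

The optimum lies where 7x - 2y = 28 and 7x - 9y = -18.
Solving simultaneously gives x = 288/49, y = 46/7.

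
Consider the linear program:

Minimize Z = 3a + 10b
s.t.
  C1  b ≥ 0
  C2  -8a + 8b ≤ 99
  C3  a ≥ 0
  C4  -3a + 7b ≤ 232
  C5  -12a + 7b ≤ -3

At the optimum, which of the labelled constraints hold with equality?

Vertices and Z = 3a + 10b:
  (1/4, 0) → Z = 3/4
  (1163/32, 1559/32) → Z = 19079/32
  (717/40, 303/10) → Z = 14271/40
The feasible region is unbounded (it extends along (7, 3), (1, 0)), but Z strictly increases along every unbounded feasible direction, so there is no improving ray and the minimum is attained at a vertex.

The minimum is at (1/4, 0). Substituting into each constraint, equality holds for C1 and C5; the remaining constraints have slack.

C1 and C5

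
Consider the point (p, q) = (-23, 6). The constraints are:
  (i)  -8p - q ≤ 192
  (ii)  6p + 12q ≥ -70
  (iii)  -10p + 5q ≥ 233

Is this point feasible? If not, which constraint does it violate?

(i): 178 ≤ 192 ✓
(ii): -66 ≥ -70 ✓
(iii): 260 ≥ 233 ✓

feasible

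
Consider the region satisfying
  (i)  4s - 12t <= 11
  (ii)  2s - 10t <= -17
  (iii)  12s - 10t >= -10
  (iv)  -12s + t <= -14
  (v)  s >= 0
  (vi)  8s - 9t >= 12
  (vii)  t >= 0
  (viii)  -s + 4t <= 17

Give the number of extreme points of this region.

4

Intersecting each pair of boundary lines and keeping only the points that satisfy every inequality leaves:
  (157/8, 45/8)
  (62, 79/4)
  (273/62, 80/31)
  (201/23, 148/23)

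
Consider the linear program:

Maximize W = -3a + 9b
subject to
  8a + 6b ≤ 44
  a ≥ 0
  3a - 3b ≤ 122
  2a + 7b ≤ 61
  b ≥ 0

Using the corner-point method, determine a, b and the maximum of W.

a = 0, b = 22/3, maximum W = 66

Feasible corners and W = -3a + 9b:
  (0, 22/3) → W = 66
  (11/2, 0) → W = -33/2
  (0, 0) → W = 0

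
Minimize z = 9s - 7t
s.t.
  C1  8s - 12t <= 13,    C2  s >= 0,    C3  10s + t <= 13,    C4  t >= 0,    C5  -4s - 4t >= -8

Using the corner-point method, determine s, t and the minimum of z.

Corner points and z = 9s - 7t:
  (0, 0) → z = 0
  (0, 2) → z = -14
  (13/10, 0) → z = 117/10
  (11/9, 7/9) → z = 50/9

At the optimal vertex, s = 0 and -4s - 4t = -8.
Solving simultaneously gives s = 0, t = 2.

s = 0, t = 2, minimum z = -14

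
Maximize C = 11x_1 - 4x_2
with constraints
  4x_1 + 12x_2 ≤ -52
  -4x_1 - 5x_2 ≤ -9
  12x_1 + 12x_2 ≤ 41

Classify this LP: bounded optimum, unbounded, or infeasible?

The boundaries 4x_1 + 12x_2 = -52 and -4x_1 - 5x_2 = -9 meet at (92/7, -61/7), but that point violates 12x_1 + 12x_2 ≤ 41. Every candidate vertex is excluded by some other constraint, so the feasible region is empty.

infeasible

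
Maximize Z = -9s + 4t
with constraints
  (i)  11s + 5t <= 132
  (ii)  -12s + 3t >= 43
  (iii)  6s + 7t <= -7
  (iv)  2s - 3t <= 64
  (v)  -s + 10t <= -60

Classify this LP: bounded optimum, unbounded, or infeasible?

unbounded

From the feasible point (-107/10, -427/15), moving in the direction (-3, -2) keeps every constraint satisfied while Z increases without bound.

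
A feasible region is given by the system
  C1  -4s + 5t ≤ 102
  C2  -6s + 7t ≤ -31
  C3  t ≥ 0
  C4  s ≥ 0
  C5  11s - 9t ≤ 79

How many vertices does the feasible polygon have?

3

Intersecting each pair of boundary lines and keeping only the points that satisfy every inequality leaves:
  (31/6, 0)
  (274/23, 133/23)
  (79/11, 0)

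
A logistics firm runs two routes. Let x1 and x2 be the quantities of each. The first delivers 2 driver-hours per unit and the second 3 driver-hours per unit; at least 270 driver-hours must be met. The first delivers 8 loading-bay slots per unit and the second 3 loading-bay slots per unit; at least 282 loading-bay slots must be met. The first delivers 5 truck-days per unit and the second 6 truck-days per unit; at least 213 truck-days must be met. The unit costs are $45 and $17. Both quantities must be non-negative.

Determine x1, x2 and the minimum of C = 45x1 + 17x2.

The feasible region is unbounded (it extends along (0, 1), (1, 0)), but C strictly increases along every unbounded feasible direction, so there is no improving ray and the minimum is attained at a vertex.

The optimum lies where 2x1 + 3x2 = 270 and 8x1 + 3x2 = 282.
Solving simultaneously gives x1 = 2, x2 = 266/3.

x1 = 2, x2 = 266/3, minimum C = 4792/3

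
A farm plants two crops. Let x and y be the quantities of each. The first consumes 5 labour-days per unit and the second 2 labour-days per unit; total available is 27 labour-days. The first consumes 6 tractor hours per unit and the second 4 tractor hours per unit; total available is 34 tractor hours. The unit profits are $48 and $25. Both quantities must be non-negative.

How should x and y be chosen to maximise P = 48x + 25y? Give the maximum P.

x = 5, y = 1, maximum P = 265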